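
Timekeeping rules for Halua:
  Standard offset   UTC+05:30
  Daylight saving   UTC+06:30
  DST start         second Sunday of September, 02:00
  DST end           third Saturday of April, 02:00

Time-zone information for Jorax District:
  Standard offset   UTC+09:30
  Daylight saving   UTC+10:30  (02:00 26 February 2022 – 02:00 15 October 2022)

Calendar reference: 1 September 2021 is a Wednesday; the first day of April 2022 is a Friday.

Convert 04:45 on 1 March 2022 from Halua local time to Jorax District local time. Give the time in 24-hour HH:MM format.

08:45

1 September 2021 is a Wednesday, so the first Sunday is September 5 and the second is September 12.
1 April 2022 is a Friday, so the first Saturday is April 2 and the third is April 16.
1 March 2022 lies within the daylight-saving period (12 September 2021 – 16 April 2022), so Halua is on daylight time, UTC+06:30.
04:45 Halua − 6h30m = 22:15 UTC (rolling into the previous day, 28 February 2022).
At the standard offset (UTC+09:30), 22:15 UTC + 9h30m = 07:45 Jorax District standard time (rolling into the next day, 1 March 2022).
Daylight saving runs 26 February – 15 October; the standard-time date in Jorax District, 1 March 2022, is inside that window, so Jorax District is at UTC+10:30.
22:15 UTC + 10h30m = 08:45 Jorax District (rolling into the next day, 1 March 2022).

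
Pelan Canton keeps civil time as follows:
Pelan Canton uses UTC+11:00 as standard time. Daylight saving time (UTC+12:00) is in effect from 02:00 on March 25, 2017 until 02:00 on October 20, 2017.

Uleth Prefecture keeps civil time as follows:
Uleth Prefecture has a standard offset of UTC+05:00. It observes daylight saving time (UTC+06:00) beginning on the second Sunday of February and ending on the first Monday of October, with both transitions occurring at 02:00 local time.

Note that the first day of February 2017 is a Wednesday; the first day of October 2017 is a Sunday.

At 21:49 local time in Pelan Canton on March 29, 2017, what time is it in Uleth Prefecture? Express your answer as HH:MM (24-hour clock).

March 29, 2017 lies within the daylight-saving period (25 March – 20 October), so Pelan Canton is on daylight time, UTC+12:00.
21:49 Pelan Canton − 12h = 09:49 UTC.
1 February 2017 is a Wednesday, so the first Sunday is February 5 and the second is February 12.
1 October 2017 is a Sunday, so the first Monday is October 2.
At the standard offset (UTC+05:00), 09:49 UTC + 5h = 14:49 Uleth Prefecture standard time.
The standard-time date in Uleth Prefecture, March 29, 2017, falls between 12 February and 2 October, so daylight saving is in effect and Uleth Prefecture is at UTC+06:00.
09:49 UTC + 6h = 15:49 Uleth Prefecture.

15:49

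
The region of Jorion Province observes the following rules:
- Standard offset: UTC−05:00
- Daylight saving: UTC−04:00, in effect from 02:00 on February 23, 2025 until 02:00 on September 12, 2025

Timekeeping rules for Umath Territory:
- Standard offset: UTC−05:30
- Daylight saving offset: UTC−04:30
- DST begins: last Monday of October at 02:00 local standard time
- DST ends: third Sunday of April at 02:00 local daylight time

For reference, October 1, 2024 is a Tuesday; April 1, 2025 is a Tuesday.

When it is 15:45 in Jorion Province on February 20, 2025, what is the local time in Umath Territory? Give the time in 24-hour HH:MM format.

Daylight saving runs 23 February – 12 September; February 20, 2025 is outside that window, so Jorion Province is on standard time at UTC−05:00.
15:45 Jorion Province + 5h = 20:45 UTC.
1 October 2024 is a Tuesday, so Mondays fall on 7, 14, 21, 28; the last is October 28.
1 April 2025 is a Tuesday, so the first Sunday is April 6 and the third is April 20.
At the standard offset (UTC−05:30), 20:45 UTC − 5h30m = 15:15 Umath Territory standard time.
Daylight saving runs 28 October 2024 – 20 April 2025; the standard-time date in Umath Territory, February 20, 2025, is inside that window, so Umath Territory is at UTC−04:30.
20:45 UTC − 4h30m = 16:15 Umath Territory.

16:15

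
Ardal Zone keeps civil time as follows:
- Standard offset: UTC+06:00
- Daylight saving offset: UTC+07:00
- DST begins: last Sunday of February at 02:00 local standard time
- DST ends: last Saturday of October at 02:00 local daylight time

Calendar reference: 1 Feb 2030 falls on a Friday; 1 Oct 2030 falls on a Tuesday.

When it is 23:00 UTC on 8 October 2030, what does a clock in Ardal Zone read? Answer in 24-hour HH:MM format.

06:00

1 February 2030 is a Friday, so Sundays fall on 3, 10, 17, 24; the last is February 24.
1 October 2030 is a Tuesday, so Saturdays fall on 5, 12, 19, 26; the last is October 26.
At the standard offset (UTC+06:00), 23:00 UTC + 6h = 05:00 Ardal Zone standard time (rolling into the next day, 9 October 2030).
Daylight saving runs 24 February – 26 October; the standard-time date in Ardal Zone, 9 October 2030, is inside that window, so Ardal Zone is at UTC+07:00.
23:00 UTC + 7h = 06:00 local (rolling into the next day, 9 October 2030).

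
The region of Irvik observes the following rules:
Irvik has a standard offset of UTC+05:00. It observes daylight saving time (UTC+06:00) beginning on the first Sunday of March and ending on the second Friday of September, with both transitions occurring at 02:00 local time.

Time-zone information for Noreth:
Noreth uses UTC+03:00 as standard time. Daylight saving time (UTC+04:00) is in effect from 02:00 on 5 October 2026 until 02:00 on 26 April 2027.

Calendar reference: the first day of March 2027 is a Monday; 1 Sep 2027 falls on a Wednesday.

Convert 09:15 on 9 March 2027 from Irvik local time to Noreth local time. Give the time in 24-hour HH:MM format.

1 March 2027 is a Monday, so the first Sunday is March 7.
1 September 2027 is a Wednesday, so the first Friday is September 3 and the second is September 10.
Daylight saving runs 7 March – 10 September; 9 March 2027 is inside that window, so Irvik is at UTC+06:00.
09:15 Irvik − 6h = 03:15 UTC.
At the standard offset (UTC+03:00), 03:15 UTC + 3h = 06:15 Noreth standard time.
Daylight saving runs 5 October 2026 – 26 April 2027; the standard-time date in Noreth, 9 March 2027, is inside that window, so Noreth is at UTC+04:00.
03:15 UTC + 4h = 07:15 Noreth.

07:15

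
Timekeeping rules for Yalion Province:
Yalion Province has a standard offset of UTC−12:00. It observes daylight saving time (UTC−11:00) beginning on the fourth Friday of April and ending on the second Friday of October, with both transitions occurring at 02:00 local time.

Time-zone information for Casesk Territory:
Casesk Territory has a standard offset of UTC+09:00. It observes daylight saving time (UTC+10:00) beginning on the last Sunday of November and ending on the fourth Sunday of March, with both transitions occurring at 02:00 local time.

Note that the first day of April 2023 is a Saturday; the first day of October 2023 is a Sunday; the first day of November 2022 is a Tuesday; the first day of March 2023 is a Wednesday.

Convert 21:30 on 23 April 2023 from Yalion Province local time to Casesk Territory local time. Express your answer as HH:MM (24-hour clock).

18:30

1 April 2023 is a Saturday, so the first Friday is April 7 and the fourth is April 28.
1 October 2023 is a Sunday, so the first Friday is October 6 and the second is October 13.
23 April 2023 does not fall between 28 April and 13 October, so daylight saving is not in effect and Yalion Province is at UTC−12:00.
21:30 Yalion Province + 12h = 09:30 UTC (rolling into the next day, 24 April 2023).
1 November 2022 is a Tuesday, so Sundays fall on 6, 13, 20, 27; the last is November 27.
1 March 2023 is a Wednesday, so the first Sunday is March 5 and the fourth is March 26.
At the standard offset (UTC+09:00), 09:30 UTC + 9h = 18:30 Casesk Territory standard time.
Daylight saving runs 27 November 2022 – 26 March 2023; the standard-time date in Casesk Territory, 24 April 2023, is outside that window, so Casesk Territory is on standard time at UTC+09:00.
09:30 UTC + 9h = 18:30 Casesk Territory.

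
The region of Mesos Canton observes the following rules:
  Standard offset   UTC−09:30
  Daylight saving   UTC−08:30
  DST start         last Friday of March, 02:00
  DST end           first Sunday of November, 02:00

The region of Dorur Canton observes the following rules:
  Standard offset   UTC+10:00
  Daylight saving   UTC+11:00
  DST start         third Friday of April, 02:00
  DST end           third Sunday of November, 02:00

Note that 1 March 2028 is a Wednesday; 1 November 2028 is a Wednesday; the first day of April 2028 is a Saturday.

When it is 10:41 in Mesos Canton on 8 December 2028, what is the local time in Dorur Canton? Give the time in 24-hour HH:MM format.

1 March 2028 is a Wednesday, so Fridays fall on 3, 10, 17, 24, 31; the last is March 31.
1 November 2028 is a Wednesday, so the first Sunday is November 5.
Daylight saving runs 31 March – 5 November; 8 December 2028 is outside that window, so Mesos Canton is on standard time at UTC−09:30.
10:41 Mesos Canton + 9h30m = 20:11 UTC.
1 April 2028 is a Saturday, so the first Friday is April 7 and the third is April 21.
1 November 2028 is a Wednesday, so the first Sunday is November 5 and the third is November 19.
At the standard offset (UTC+10:00), 20:11 UTC + 10h = 06:11 Dorur Canton standard time (rolling into the next day, 9 December 2028).
The standard-time date in Dorur Canton, 9 December 2028, does not fall between 21 April and 19 November, so daylight saving is not in effect and Dorur Canton is at UTC+10:00.
20:11 UTC + 10h = 06:11 Dorur Canton (rolling into the next day, 9 December 2028).

06:11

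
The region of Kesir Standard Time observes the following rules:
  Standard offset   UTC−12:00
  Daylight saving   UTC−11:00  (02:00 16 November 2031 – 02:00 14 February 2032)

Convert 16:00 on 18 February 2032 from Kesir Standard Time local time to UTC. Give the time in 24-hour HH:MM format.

04:00

Daylight saving runs 16 November 2031 – 14 February 2032; 18 February 2032 is outside that window, so Kesir Standard Time is on standard time at UTC−12:00.
16:00 local + 12h = 04:00 UTC (rolling into the next day, 19 February 2032).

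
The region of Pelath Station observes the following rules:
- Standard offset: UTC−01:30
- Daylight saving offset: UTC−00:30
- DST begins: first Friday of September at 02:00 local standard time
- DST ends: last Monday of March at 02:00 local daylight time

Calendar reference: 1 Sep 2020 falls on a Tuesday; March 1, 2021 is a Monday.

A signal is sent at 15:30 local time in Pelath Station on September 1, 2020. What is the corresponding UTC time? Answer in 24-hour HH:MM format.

17:00

1 September 2020 is a Tuesday, so the first Friday is September 4.
1 March 2021 is a Monday, so Mondays fall on 1, 8, 15, 22, 29; the last is March 29.
September 1, 2020 is outside the daylight-saving period (4 September 2020 – 29 March 2021), so Pelath Station is on standard time, UTC−01:30.
15:30 local + 1h30m = 17:00 UTC.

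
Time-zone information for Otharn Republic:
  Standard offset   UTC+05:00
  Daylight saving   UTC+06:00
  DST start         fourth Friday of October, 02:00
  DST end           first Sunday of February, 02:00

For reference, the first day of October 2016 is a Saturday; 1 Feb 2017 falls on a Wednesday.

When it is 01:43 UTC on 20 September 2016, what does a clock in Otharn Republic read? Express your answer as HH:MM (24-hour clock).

06:43

1 October 2016 is a Saturday, so the first Friday is October 7 and the fourth is October 28.
1 February 2017 is a Wednesday, so the first Sunday is February 5.
At the standard offset (UTC+05:00), 01:43 UTC + 5h = 06:43 Otharn Republic standard time.
The standard-time date in Otharn Republic, 20 September 2016, does not fall between 28 October 2016 and 5 February 2017, so daylight saving is not in effect and Otharn Republic is at UTC+05:00.
01:43 UTC + 5h = 06:43 local.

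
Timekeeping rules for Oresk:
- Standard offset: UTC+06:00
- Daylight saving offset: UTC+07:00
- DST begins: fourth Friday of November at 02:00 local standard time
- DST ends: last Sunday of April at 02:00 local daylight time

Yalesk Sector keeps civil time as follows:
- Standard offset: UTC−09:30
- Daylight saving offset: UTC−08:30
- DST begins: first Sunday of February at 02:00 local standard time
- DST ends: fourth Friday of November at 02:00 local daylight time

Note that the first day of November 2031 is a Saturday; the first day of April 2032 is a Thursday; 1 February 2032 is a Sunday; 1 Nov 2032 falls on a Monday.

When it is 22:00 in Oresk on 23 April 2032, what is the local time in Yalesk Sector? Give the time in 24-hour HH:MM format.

06:30

1 November 2031 is a Saturday, so the first Friday is November 7 and the fourth is November 28.
1 April 2032 is a Thursday, so Sundays fall on 4, 11, 18, 25; the last is April 25.
23 April 2032 falls between 28 November 2031 and 25 April 2032, so daylight saving is in effect and Oresk is at UTC+07:00.
22:00 Oresk − 7h = 15:00 UTC.
1 February 2032 is a Sunday, so the first Sunday is February 1.
1 November 2032 is a Monday, so the first Friday is November 5 and the fourth is November 26.
At the standard offset (UTC−09:30), 15:00 UTC − 9h30m = 05:30 Yalesk Sector standard time.
Daylight saving runs 1 February – 26 November; the standard-time date in Yalesk Sector, 23 April 2032, is inside that window, so Yalesk Sector is at UTC−08:30.
15:00 UTC − 8h30m = 06:30 Yalesk Sector.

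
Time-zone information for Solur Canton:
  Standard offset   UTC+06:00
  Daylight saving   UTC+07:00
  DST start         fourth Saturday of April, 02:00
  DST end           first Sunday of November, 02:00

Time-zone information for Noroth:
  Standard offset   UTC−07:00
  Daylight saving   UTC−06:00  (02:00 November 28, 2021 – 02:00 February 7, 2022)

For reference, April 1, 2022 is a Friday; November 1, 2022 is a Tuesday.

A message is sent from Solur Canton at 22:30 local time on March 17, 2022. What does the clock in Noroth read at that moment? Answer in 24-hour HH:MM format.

1 April 2022 is a Friday, so the first Saturday is April 2 and the fourth is April 23.
1 November 2022 is a Tuesday, so the first Sunday is November 6.
March 17, 2022 is outside the daylight-saving period (23 April – 6 November), so Solur Canton is on standard time, UTC+06:00.
22:30 Solur Canton − 6h = 16:30 UTC.
At the standard offset (UTC−07:00), 16:30 UTC − 7h = 09:30 Noroth standard time.
Daylight saving runs 28 November 2021 – 7 February 2022; the standard-time date in Noroth, March 17, 2022, is outside that window, so Noroth is on standard time at UTC−07:00.
16:30 UTC − 7h = 09:30 Noroth.

09:30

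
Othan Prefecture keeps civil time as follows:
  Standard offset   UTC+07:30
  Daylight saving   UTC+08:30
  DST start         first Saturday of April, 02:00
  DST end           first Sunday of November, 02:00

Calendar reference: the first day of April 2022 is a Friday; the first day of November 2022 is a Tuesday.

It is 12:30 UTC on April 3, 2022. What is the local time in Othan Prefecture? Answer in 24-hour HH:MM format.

21:00

1 April 2022 is a Friday, so the first Saturday is April 2.
1 November 2022 is a Tuesday, so the first Sunday is November 6.
At the standard offset (UTC+07:30), 12:30 UTC + 7h30m = 20:00 Othan Prefecture standard time.
Daylight saving runs 2 April – 6 November; the standard-time date in Othan Prefecture, April 3, 2022, is inside that window, so Othan Prefecture is at UTC+08:30.
12:30 UTC + 8h30m = 21:00 local.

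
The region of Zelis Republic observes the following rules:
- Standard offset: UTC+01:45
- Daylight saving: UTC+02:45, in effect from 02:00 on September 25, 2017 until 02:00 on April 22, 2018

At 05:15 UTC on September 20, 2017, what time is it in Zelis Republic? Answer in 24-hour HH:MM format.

At the standard offset (UTC+01:45), 05:15 UTC + 1h45m = 07:00 Zelis Republic standard time.
The standard-time date in Zelis Republic, September 20, 2017, is outside the daylight-saving period (25 September 2017 – 22 April 2018), so Zelis Republic is on standard time, UTC+01:45.
05:15 UTC + 1h45m = 07:00 local.

07:00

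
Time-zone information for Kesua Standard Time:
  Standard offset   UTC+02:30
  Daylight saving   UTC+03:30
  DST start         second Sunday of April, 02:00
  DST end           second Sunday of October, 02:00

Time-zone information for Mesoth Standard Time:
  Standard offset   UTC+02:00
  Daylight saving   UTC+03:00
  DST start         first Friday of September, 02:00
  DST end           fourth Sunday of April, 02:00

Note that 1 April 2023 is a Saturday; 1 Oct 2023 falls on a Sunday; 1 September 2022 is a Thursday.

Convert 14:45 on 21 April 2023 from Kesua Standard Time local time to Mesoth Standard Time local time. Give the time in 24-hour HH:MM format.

1 April 2023 is a Saturday, so the first Sunday is April 2 and the second is April 9.
1 October 2023 is a Sunday, so the first Sunday is October 1 and the second is October 8.
21 April 2023 lies within the daylight-saving period (9 April – 8 October), so Kesua Standard Time is on daylight time, UTC+03:30.
14:45 Kesua Standard Time − 3h30m = 11:15 UTC.
1 September 2022 is a Thursday, so the first Friday is September 2.
1 April 2023 is a Saturday, so the first Sunday is April 2 and the fourth is April 23.
At the standard offset (UTC+02:00), 11:15 UTC + 2h = 13:15 Mesoth Standard Time standard time.
Daylight saving runs 2 September 2022 – 23 April 2023; the standard-time date in Mesoth Standard Time, 21 April 2023, is inside that window, so Mesoth Standard Time is at UTC+03:00.
11:15 UTC + 3h = 14:15 Mesoth Standard Time.

14:15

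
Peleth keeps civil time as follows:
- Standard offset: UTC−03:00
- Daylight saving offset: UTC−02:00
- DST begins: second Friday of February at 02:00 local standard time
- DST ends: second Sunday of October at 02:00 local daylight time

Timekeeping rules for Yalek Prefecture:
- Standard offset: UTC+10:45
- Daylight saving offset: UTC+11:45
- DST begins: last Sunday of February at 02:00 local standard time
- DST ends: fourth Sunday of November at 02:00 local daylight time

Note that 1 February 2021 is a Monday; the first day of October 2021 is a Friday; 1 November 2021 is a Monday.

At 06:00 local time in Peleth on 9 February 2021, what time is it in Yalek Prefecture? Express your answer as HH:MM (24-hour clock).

19:45

1 February 2021 is a Monday, so the first Friday is February 5 and the second is February 12.
1 October 2021 is a Friday, so the first Sunday is October 3 and the second is October 10.
9 February 2021 does not fall between 12 February and 10 October, so daylight saving is not in effect and Peleth is at UTC−03:00.
06:00 Peleth + 3h = 09:00 UTC.
1 February 2021 is a Monday, so Sundays fall on 7, 14, 21, 28; the last is February 28.
1 November 2021 is a Monday, so the first Sunday is November 7 and the fourth is November 28.
At the standard offset (UTC+10:45), 09:00 UTC + 10h45m = 19:45 Yalek Prefecture standard time.
The standard-time date in Yalek Prefecture, 9 February 2021, is outside the daylight-saving period (28 February – 28 November), so Yalek Prefecture is on standard time, UTC+10:45.
09:00 UTC + 10h45m = 19:45 Yalek Prefecture.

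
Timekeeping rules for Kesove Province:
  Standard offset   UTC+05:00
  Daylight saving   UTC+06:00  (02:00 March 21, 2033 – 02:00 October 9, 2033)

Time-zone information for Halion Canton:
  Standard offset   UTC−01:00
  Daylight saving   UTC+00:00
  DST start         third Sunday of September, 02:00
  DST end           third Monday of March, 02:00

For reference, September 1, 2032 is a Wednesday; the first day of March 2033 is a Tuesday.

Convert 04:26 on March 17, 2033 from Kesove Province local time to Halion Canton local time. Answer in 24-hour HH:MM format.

Daylight saving runs 21 March – 9 October; March 17, 2033 is outside that window, so Kesove Province is on standard time at UTC+05:00.
04:26 Kesove Province − 5h = 23:26 UTC (rolling into the previous day, 16 March 2033).
1 September 2032 is a Wednesday, so the first Sunday is September 5 and the third is September 19.
1 March 2033 is a Tuesday, so the first Monday is March 7 and the third is March 21.
At the standard offset (UTC−01:00), 23:26 UTC − 1h = 22:26 Halion Canton standard time.
Daylight saving runs 19 September 2032 – 21 March 2033; the standard-time date in Halion Canton, March 16, 2033, is inside that window, so Halion Canton is at UTC+00:00.
23:26 UTC + 0h = 23:26 Halion Canton.

23:26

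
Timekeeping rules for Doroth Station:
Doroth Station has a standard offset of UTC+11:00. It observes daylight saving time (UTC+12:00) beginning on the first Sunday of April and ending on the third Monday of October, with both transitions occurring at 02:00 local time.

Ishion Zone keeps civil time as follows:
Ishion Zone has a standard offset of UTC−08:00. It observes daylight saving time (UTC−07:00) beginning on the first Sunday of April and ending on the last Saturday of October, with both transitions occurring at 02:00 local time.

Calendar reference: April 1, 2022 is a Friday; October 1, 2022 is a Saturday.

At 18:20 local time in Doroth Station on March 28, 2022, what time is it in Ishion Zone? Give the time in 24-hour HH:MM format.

23:20

1 April 2022 is a Friday, so the first Sunday is April 3.
1 October 2022 is a Saturday, so the first Monday is October 3 and the third is October 17.
March 28, 2022 does not fall between 3 April and 17 October, so daylight saving is not in effect and Doroth Station is at UTC+11:00.
18:20 Doroth Station − 11h = 07:20 UTC.
1 April 2022 is a Friday, so the first Sunday is April 3.
1 October 2022 is a Saturday, so Saturdays fall on 1, 8, 15, 22, 29; the last is October 29.
At the standard offset (UTC−08:00), 07:20 UTC − 8h = 23:20 Ishion Zone standard time (rolling into the previous day, 27 March 2022).
Daylight saving runs 3 April – 29 October; the standard-time date in Ishion Zone, March 27, 2022, is outside that window, so Ishion Zone is on standard time at UTC−08:00.
07:20 UTC − 8h = 23:20 Ishion Zone (rolling into the previous day, 27 March 2022).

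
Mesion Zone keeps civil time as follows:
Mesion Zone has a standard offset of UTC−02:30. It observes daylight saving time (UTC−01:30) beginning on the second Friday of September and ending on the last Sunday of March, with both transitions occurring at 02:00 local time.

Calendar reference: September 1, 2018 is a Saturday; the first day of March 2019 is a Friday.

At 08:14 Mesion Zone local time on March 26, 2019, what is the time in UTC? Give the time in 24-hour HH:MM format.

1 September 2018 is a Saturday, so the first Friday is September 7 and the second is September 14.
1 March 2019 is a Friday, so Sundays fall on 3, 10, 17, 24, 31; the last is March 31.
Daylight saving runs 14 September 2018 – 31 March 2019; March 26, 2019 is inside that window, so Mesion Zone is at UTC−01:30.
08:14 local + 1h30m = 09:44 UTC.

09:44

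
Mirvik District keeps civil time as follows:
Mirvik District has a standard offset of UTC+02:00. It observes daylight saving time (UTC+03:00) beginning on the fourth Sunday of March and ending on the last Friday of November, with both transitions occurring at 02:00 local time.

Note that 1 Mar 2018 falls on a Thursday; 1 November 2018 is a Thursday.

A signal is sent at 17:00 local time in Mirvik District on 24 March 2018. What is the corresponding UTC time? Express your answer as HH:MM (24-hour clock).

1 March 2018 is a Thursday, so the first Sunday is March 4 and the fourth is March 25.
1 November 2018 is a Thursday, so Fridays fall on 2, 9, 16, 23, 30; the last is November 30.
24 March 2018 does not fall between 25 March and 30 November, so daylight saving is not in effect and Mirvik District is at UTC+02:00.
17:00 local − 2h = 15:00 UTC.

15:00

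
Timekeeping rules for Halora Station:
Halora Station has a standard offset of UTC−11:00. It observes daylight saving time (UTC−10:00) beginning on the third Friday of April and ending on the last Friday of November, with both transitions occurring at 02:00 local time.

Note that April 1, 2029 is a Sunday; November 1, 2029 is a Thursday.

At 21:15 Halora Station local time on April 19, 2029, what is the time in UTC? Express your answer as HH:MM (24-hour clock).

08:15

1 April 2029 is a Sunday, so the first Friday is April 6 and the third is April 20.
1 November 2029 is a Thursday, so Fridays fall on 2, 9, 16, 23, 30; the last is November 30.
April 19, 2029 does not fall between 20 April and 30 November, so daylight saving is not in effect and Halora Station is at UTC−11:00.
21:15 local + 11h = 08:15 UTC (rolling into the next day, 20 April 2029).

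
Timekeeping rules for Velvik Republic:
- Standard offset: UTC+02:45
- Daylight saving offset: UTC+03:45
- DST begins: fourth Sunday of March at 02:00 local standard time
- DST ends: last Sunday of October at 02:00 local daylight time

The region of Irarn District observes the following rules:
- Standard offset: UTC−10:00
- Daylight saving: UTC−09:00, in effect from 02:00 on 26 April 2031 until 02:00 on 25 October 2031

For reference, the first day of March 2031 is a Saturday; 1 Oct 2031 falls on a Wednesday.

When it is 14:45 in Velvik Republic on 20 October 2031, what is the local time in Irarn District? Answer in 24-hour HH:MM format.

02:00

1 March 2031 is a Saturday, so the first Sunday is March 2 and the fourth is March 23.
1 October 2031 is a Wednesday, so Sundays fall on 5, 12, 19, 26; the last is October 26.
20 October 2031 falls between 23 March and 26 October, so daylight saving is in effect and Velvik Republic is at UTC+03:45.
14:45 Velvik Republic − 3h45m = 11:00 UTC.
At the standard offset (UTC−10:00), 11:00 UTC − 10h = 01:00 Irarn District standard time.
The standard-time date in Irarn District, 20 October 2031, lies within the daylight-saving period (26 April – 25 October), so Irarn District is on daylight time, UTC−09:00.
11:00 UTC − 9h = 02:00 Irarn District.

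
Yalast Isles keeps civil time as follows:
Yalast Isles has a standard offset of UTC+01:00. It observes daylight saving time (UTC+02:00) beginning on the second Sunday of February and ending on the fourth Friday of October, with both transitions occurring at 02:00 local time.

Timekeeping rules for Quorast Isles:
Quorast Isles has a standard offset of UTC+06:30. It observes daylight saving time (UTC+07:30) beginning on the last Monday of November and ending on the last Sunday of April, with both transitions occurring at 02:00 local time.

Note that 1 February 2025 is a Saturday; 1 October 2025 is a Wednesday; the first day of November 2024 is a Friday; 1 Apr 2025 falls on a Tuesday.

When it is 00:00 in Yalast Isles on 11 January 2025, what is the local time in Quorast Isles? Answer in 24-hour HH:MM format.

06:30

1 February 2025 is a Saturday, so the first Sunday is February 2 and the second is February 9.
1 October 2025 is a Wednesday, so the first Friday is October 3 and the fourth is October 24.
11 January 2025 does not fall between 9 February and 24 October, so daylight saving is not in effect and Yalast Isles is at UTC+01:00.
00:00 Yalast Isles − 1h = 23:00 UTC (rolling into the previous day, 10 January 2025).
1 November 2024 is a Friday, so Mondays fall on 4, 11, 18, 25; the last is November 25.
1 April 2025 is a Tuesday, so Sundays fall on 6, 13, 20, 27; the last is April 27.
At the standard offset (UTC+06:30), 23:00 UTC + 6h30m = 05:30 Quorast Isles standard time (rolling into the next day, 11 January 2025).
The standard-time date in Quorast Isles, 11 January 2025, falls between 25 November 2024 and 27 April 2025, so daylight saving is in effect and Quorast Isles is at UTC+07:30.
23:00 UTC + 7h30m = 06:30 Quorast Isles (rolling into the next day, 11 January 2025).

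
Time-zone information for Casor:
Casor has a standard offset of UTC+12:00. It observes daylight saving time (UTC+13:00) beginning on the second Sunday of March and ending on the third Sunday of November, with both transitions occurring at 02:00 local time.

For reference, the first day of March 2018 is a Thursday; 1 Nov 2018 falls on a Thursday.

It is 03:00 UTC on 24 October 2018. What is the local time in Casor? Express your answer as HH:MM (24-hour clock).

1 March 2018 is a Thursday, so the first Sunday is March 4 and the second is March 11.
1 November 2018 is a Thursday, so the first Sunday is November 4 and the third is November 18.
At the standard offset (UTC+12:00), 03:00 UTC + 12h = 15:00 Casor standard time.
Daylight saving runs 11 March – 18 November; the standard-time date in Casor, 24 October 2018, is inside that window, so Casor is at UTC+13:00.
03:00 UTC + 13h = 16:00 local.

16:00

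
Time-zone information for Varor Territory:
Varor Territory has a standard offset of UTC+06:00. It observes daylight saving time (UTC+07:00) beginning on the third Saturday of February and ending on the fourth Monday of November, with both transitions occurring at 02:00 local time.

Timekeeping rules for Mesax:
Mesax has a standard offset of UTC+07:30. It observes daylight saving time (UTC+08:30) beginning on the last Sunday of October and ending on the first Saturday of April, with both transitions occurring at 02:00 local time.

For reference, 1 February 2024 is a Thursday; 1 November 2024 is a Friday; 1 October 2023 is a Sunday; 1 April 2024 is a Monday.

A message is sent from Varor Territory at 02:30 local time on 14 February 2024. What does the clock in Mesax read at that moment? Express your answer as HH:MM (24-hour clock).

1 February 2024 is a Thursday, so the first Saturday is February 3 and the third is February 17.
1 November 2024 is a Friday, so the first Monday is November 4 and the fourth is November 25.
14 February 2024 does not fall between 17 February and 25 November, so daylight saving is not in effect and Varor Territory is at UTC+06:00.
02:30 Varor Territory − 6h = 20:30 UTC (rolling into the previous day, 13 February 2024).
1 October 2023 is a Sunday, so Sundays fall on 1, 8, 15, 22, 29; the last is October 29.
1 April 2024 is a Monday, so the first Saturday is April 6.
At the standard offset (UTC+07:30), 20:30 UTC + 7h30m = 04:00 Mesax standard time (rolling into the next day, 14 February 2024).
The standard-time date in Mesax, 14 February 2024, lies within the daylight-saving period (29 October 2023 – 6 April 2024), so Mesax is on daylight time, UTC+08:30.
20:30 UTC + 8h30m = 05:00 Mesax (rolling into the next day, 14 February 2024).

05:00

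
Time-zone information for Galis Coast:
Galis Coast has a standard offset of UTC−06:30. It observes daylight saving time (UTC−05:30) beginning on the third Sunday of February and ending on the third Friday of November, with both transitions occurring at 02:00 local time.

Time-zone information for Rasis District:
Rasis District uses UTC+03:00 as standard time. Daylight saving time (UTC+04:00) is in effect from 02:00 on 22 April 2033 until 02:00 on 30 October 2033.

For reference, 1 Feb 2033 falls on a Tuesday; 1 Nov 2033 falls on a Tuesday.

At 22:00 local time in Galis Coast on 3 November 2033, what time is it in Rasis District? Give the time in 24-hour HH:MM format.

1 February 2033 is a Tuesday, so the first Sunday is February 6 and the third is February 20.
1 November 2033 is a Tuesday, so the first Friday is November 4 and the third is November 18.
Daylight saving runs 20 February – 18 November; 3 November 2033 is inside that window, so Galis Coast is at UTC−05:30.
22:00 Galis Coast + 5h30m = 03:30 UTC (rolling into the next day, 4 November 2033).
At the standard offset (UTC+03:00), 03:30 UTC + 3h = 06:30 Rasis District standard time.
The standard-time date in Rasis District, 4 November 2033, does not fall between 22 April and 30 October, so daylight saving is not in effect and Rasis District is at UTC+03:00.
03:30 UTC + 3h = 06:30 Rasis District.

06:30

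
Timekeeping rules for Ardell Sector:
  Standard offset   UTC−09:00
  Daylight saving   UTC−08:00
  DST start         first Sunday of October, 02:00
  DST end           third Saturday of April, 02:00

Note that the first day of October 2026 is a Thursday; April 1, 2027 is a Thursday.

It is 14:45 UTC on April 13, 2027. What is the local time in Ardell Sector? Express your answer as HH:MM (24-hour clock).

06:45

1 October 2026 is a Thursday, so the first Sunday is October 4.
1 April 2027 is a Thursday, so the first Saturday is April 3 and the third is April 17.
At the standard offset (UTC−09:00), 14:45 UTC − 9h = 05:45 Ardell Sector standard time.
The standard-time date in Ardell Sector, April 13, 2027, lies within the daylight-saving period (4 October 2026 – 17 April 2027), so Ardell Sector is on daylight time, UTC−08:00.
14:45 UTC − 8h = 06:45 local.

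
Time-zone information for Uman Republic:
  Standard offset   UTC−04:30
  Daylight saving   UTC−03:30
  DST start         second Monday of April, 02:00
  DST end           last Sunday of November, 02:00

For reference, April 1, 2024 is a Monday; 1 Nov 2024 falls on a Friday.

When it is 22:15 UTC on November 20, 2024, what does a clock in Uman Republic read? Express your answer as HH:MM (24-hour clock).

1 April 2024 is a Monday, so the first Monday is April 1 and the second is April 8.
1 November 2024 is a Friday, so Sundays fall on 3, 10, 17, 24; the last is November 24.
At the standard offset (UTC−04:30), 22:15 UTC − 4h30m = 17:45 Uman Republic standard time.
Daylight saving runs 8 April – 24 November; the standard-time date in Uman Republic, November 20, 2024, is inside that window, so Uman Republic is at UTC−03:30.
22:15 UTC − 3h30m = 18:45 local.

18:45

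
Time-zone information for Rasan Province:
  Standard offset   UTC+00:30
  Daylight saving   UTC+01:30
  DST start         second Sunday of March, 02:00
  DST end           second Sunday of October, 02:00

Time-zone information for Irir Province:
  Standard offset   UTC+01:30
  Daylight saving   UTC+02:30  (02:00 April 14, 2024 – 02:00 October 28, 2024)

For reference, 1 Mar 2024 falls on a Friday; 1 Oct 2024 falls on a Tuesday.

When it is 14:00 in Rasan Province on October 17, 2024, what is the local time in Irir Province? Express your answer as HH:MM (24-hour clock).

16:00

1 March 2024 is a Friday, so the first Sunday is March 3 and the second is March 10.
1 October 2024 is a Tuesday, so the first Sunday is October 6 and the second is October 13.
October 17, 2024 is outside the daylight-saving period (10 March – 13 October), so Rasan Province is on standard time, UTC+00:30.
14:00 Rasan Province − 0h30m = 13:30 UTC.
At the standard offset (UTC+01:30), 13:30 UTC + 1h30m = 15:00 Irir Province standard time.
The standard-time date in Irir Province, October 17, 2024, lies within the daylight-saving period (14 April – 28 October), so Irir Province is on daylight time, UTC+02:30.
13:30 UTC + 2h30m = 16:00 Irir Province.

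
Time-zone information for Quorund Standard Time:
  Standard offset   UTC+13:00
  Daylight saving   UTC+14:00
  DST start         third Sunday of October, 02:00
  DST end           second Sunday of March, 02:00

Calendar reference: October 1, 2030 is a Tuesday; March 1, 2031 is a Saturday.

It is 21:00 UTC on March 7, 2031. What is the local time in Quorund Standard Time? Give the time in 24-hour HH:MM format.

11:00

1 October 2030 is a Tuesday, so the first Sunday is October 6 and the third is October 20.
1 March 2031 is a Saturday, so the first Sunday is March 2 and the second is March 9.
At the standard offset (UTC+13:00), 21:00 UTC + 13h = 10:00 Quorund Standard Time standard time (rolling into the next day, 8 March 2031).
The standard-time date in Quorund Standard Time, March 8, 2031, falls between 20 October 2030 and 9 March 2031, so daylight saving is in effect and Quorund Standard Time is at UTC+14:00.
21:00 UTC + 14h = 11:00 local (rolling into the next day, 8 March 2031).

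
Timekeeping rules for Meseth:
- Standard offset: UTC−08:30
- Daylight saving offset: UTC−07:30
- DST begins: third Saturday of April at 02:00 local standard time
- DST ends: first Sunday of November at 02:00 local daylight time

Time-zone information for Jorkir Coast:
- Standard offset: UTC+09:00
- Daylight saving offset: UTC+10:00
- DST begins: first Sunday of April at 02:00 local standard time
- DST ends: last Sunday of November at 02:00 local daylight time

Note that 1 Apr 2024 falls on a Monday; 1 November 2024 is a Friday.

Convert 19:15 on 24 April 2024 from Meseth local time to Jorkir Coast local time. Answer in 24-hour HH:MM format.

12:45

1 April 2024 is a Monday, so the first Saturday is April 6 and the third is April 20.
1 November 2024 is a Friday, so the first Sunday is November 3.
Daylight saving runs 20 April – 3 November; 24 April 2024 is inside that window, so Meseth is at UTC−07:30.
19:15 Meseth + 7h30m = 02:45 UTC (rolling into the next day, 25 April 2024).
1 April 2024 is a Monday, so the first Sunday is April 7.
1 November 2024 is a Friday, so Sundays fall on 3, 10, 17, 24; the last is November 24.
At the standard offset (UTC+09:00), 02:45 UTC + 9h = 11:45 Jorkir Coast standard time.
The standard-time date in Jorkir Coast, 25 April 2024, falls between 7 April and 24 November, so daylight saving is in effect and Jorkir Coast is at UTC+10:00.
02:45 UTC + 10h = 12:45 Jorkir Coast.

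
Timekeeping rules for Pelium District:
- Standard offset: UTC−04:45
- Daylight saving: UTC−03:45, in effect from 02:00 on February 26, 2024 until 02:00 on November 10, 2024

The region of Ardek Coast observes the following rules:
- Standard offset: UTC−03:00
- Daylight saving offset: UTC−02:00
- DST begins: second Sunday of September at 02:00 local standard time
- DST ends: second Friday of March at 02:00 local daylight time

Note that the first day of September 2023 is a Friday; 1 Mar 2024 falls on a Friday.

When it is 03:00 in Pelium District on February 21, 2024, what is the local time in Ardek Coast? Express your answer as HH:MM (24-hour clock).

05:45

February 21, 2024 is outside the daylight-saving period (26 February – 10 November), so Pelium District is on standard time, UTC−04:45.
03:00 Pelium District + 4h45m = 07:45 UTC.
1 September 2023 is a Friday, so the first Sunday is September 3 and the second is September 10.
1 March 2024 is a Friday, so the first Friday is March 1 and the second is March 8.
At the standard offset (UTC−03:00), 07:45 UTC − 3h = 04:45 Ardek Coast standard time.
The standard-time date in Ardek Coast, February 21, 2024, lies within the daylight-saving period (10 September 2023 – 8 March 2024), so Ardek Coast is on daylight time, UTC−02:00.
07:45 UTC − 2h = 05:45 Ardek Coast.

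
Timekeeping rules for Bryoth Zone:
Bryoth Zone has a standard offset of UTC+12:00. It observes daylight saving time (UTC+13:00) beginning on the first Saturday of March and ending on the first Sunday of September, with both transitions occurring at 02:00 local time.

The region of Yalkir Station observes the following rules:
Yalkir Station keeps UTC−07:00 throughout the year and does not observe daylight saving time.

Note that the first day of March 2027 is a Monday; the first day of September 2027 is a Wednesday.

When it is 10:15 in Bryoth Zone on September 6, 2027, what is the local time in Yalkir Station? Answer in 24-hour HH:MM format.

15:15

1 March 2027 is a Monday, so the first Saturday is March 6.
1 September 2027 is a Wednesday, so the first Sunday is September 5.
September 6, 2027 does not fall between 6 March and 5 September, so daylight saving is not in effect and Bryoth Zone is at UTC+12:00.
10:15 Bryoth Zone − 12h = 22:15 UTC (rolling into the previous day, 5 September 2027).
Yalkir Station has no daylight saving, so its offset is UTC−07:00 year-round.
22:15 UTC − 7h = 15:15 Yalkir Station.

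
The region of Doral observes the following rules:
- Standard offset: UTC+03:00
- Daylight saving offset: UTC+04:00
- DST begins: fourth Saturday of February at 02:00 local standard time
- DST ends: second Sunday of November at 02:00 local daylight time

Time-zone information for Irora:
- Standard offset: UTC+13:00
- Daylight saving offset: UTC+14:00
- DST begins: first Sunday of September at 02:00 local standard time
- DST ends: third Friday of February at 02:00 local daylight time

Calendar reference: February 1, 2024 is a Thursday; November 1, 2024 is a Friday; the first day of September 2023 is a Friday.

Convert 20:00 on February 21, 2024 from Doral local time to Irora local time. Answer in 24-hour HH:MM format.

1 February 2024 is a Thursday, so the first Saturday is February 3 and the fourth is February 24.
1 November 2024 is a Friday, so the first Sunday is November 3 and the second is November 10.
Daylight saving runs 24 February – 10 November; February 21, 2024 is outside that window, so Doral is on standard time at UTC+03:00.
20:00 Doral − 3h = 17:00 UTC.
1 September 2023 is a Friday, so the first Sunday is September 3.
1 February 2024 is a Thursday, so the first Friday is February 2 and the third is February 16.
At the standard offset (UTC+13:00), 17:00 UTC + 13h = 06:00 Irora standard time (rolling into the next day, 22 February 2024).
The standard-time date in Irora, February 22, 2024, is outside the daylight-saving period (3 September 2023 – 16 February 2024), so Irora is on standard time, UTC+13:00.
17:00 UTC + 13h = 06:00 Irora (rolling into the next day, 22 February 2024).

06:00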